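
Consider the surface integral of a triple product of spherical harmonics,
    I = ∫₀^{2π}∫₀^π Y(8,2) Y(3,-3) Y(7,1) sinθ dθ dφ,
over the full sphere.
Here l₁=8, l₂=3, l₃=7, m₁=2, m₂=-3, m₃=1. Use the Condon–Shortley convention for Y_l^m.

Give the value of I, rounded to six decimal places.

-0.168590

Rules hold: Σm=0, L=18 even, 5≤7≤11.
N = 17·7·15 = 1785
Δ = 4!·12!·2!/19! = 1/5290740
Racah Σ t=1..3: t=1:−1/7257600 t=2:+1/2073600 t=3:−1/7257600 = 1/4838400
⇒ 3j(8 3 7; 0 0 0)² = 252/20995, sgn -1
Racah Σ t=0..0: t=0:+1/24883200 = 1/24883200
⇒ 3j(8 3 7; 2 -3 1)² = 70/4199, sgn +1
4πI² = N·(3j₀)²·(3jₘ)² = 370440/1037153
I = -1·√(0.35717/4π) = -0.16859030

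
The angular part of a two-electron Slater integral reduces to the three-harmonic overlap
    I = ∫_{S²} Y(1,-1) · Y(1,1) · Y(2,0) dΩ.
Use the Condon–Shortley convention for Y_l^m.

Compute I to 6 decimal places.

Checks pass: Σm=0; 4 even; l₃=2∈[0,2].
(2·1+1)(2·1+1)(2·2+1) = 45
Δ: 0! 2! 2! / 5! → 1/30
sum: t=0:+1/1 = 1/1
3j²(1 1 2; 0 0 0) = Δ·Π!·Σ² = 2/15  (sign +1)
sum: t=0:+1/4 = 1/4
3j²(1 1 2; -1 1 0) = Δ·Π!·Σ² = 1/30  (sign +1)
combine: 4πI² = 45·2/15·1/30 = 1/5
take √, sign +1: I = 0.12615663

0.126157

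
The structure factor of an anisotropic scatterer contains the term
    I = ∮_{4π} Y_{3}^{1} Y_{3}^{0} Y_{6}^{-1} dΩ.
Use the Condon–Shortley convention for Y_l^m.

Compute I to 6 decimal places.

-0.221775

Rules hold: Σm=0, L=12 even, 0≤6≤6.
N = 7·7·13 = 637
Δ = 0!·6!·6!/13! = 1/12012
Racah Σ t=0..0: t=0:+1/1296 = 1/1296
⇒ 3j(3 3 6; 0 0 0)² = 100/3003, sgn +1
Racah Σ t=0..0: t=0:+1/1728 = 1/1728
⇒ 3j(3 3 6; 1 0 -1)² = 25/858, sgn -1
4πI² = N·(3j₀)²·(3jₘ)² = 8750/14157
I = -1·√(0.618069/4π) = -0.22177545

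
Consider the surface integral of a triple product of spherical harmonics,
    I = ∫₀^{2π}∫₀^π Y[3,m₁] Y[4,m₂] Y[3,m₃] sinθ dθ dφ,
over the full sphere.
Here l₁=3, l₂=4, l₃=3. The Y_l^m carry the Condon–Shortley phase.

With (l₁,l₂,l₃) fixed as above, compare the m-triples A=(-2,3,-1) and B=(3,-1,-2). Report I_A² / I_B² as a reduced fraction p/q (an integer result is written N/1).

Same 3,4,3: normalisation and zero-m 3j drop out of the ratio.
A: Δ: 4! 2! 4! / 11! → 1/34650; sum: t=3:−1/288 t=4:+1/144 = 1/288; 3j²(3 4 3; -2 3 -1) = Δ·Π!·Σ² = 1/99  (sign +1)
B: Δ: 4! 2! 4! / 11! → 1/34650; sum: t=0:+1/288 = 1/288; 3j²(3 4 3; 3 -1 -2) = Δ·Π!·Σ² = 5/231  (sign -1)
I_A²/I_B² = (1/99)/(5/231) = 7/15

7/15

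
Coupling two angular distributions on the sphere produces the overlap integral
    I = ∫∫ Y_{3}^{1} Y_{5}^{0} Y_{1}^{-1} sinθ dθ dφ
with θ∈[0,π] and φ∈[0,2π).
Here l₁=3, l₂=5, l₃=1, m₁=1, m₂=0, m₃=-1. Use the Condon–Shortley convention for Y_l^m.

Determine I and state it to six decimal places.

l₃=1 ∉ [2,8] — triangle fails ⇒ I = 0

0.000000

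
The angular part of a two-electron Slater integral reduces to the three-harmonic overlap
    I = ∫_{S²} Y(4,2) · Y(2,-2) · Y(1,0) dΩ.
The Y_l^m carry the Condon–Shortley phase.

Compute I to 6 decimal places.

triangle: need 2≤l₃≤6, have 1; I=0

0.000000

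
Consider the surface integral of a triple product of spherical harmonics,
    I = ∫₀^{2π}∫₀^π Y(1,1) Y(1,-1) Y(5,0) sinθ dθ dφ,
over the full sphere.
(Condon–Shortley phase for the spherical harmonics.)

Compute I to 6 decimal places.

0.000000

|1−1|≤5≤1+1 violated ⇒ I = 0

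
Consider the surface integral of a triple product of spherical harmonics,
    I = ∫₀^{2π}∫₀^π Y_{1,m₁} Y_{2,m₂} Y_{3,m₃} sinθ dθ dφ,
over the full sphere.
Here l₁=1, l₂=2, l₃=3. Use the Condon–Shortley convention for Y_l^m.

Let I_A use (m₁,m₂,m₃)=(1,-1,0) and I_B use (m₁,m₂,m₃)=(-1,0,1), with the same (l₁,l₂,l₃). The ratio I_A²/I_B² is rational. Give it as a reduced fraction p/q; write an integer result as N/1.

Shared (l₁,l₂,l₃)=(1,2,3): N and (l;000)² cancel in I_A²/I_B².
A: Δ = 0!·2!·4!/7! = 1/105; Racah Σ t=0..0: t=0:+1/12 = 1/12; ⇒ 3j(1 2 3; 1 -1 0)² = 1/35, sgn -1
B: Δ = 0!·2!·4!/7! = 1/105; Racah Σ t=0..0: t=0:+1/8 = 1/8; ⇒ 3j(1 2 3; -1 0 1)² = 2/35, sgn +1
I_A²/I_B² = (1/35)/(2/35) = 1/2

1/2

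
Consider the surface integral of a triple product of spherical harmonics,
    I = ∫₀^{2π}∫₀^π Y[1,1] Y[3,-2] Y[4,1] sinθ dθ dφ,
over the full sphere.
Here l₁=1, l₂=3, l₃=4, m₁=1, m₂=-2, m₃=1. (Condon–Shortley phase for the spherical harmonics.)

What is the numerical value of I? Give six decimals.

-0.106622

m-sum 0 ✓  L=8 even ✓  2≤4≤4 ✓
Π(2lᵢ+1) = 3×7×9 = 189
triangle coeff Δ(1,3,4) = 1/252
Σ_t [0,0]: t=0:+1/36 = 1/36
(3j)²=4/63 [(1 3 4; 0 0 0)], sign=+1
Σ_t [0,0]: t=0:+1/240 = 1/240
(3j)²=1/84 [(1 3 4; 1 -2 1)], sign=-1
⇒ 4πI² = 1/7
I = (-1)√(1/7/(4π)) = -0.10662181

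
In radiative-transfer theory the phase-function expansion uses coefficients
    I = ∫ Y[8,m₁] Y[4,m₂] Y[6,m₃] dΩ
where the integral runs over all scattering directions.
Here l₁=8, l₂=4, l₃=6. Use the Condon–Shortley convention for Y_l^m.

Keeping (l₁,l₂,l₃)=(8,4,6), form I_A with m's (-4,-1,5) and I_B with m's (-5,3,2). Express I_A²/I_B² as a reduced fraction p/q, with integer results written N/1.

Same 8,4,6: normalisation and zero-m 3j drop out of the ratio.
A: Δ: 6! 10! 2! / 19! → 1/23279256; sum: t=2:+1/174182400 t=3:−1/26127360 = -17/522547200; 3j²(8 4 6; -4 -1 5) = Δ·Π!·Σ² = 935/62244  (sign +1)
B: Δ: 6! 10! 2! / 19! → 1/23279256; sum: t=5:−1/19353600 t=6:+1/21772800 = -1/174182400; 3j²(8 4 6; -5 3 2) = Δ·Π!·Σ² = 1/3876  (sign -1)
I_A²/I_B² = (935/62244)/(1/3876) = 15895/273

15895/273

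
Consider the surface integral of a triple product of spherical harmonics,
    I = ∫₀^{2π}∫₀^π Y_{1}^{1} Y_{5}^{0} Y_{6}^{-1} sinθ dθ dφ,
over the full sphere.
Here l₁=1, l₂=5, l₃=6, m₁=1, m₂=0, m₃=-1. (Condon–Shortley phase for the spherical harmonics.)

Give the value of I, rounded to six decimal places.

-0.187239

m-sum 0 ✓  L=12 even ✓  4≤6≤6 ✓
Π(2lᵢ+1) = 3×11×13 = 429
triangle coeff Δ(1,5,6) = 1/858
Σ_t [0,0]: t=0:+1/14400 = 1/14400
(3j)²=6/143 [(1 5 6; 0 0 0)], sign=+1
Σ_t [0,0]: t=0:+1/28800 = 1/28800
(3j)²=7/286 [(1 5 6; 1 0 -1)], sign=-1
⇒ 4πI² = 63/143
I = (-1)√(63/143/(4π)) = -0.18723944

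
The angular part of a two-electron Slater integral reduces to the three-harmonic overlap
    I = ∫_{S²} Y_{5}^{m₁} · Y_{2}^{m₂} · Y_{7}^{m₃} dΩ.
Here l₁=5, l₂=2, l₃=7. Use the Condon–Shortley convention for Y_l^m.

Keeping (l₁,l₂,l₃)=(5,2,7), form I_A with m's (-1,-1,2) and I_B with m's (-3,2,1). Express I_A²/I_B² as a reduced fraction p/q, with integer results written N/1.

28/1

Same 5,2,7: normalisation and zero-m 3j drop out of the ratio.
A: Δ: 0! 10! 4! / 15! → 1/15015; sum: t=0:+1/103680 = 1/103680; 3j²(5 2 7; -1 -1 2) = Δ·Π!·Σ² = 4/143  (sign -1)
B: Δ: 0! 10! 4! / 15! → 1/15015; sum: t=0:+1/1935360 = 1/1935360; 3j²(5 2 7; -3 2 1) = Δ·Π!·Σ² = 1/1001  (sign +1)
I_A²/I_B² = (4/143)/(1/1001) = 28/1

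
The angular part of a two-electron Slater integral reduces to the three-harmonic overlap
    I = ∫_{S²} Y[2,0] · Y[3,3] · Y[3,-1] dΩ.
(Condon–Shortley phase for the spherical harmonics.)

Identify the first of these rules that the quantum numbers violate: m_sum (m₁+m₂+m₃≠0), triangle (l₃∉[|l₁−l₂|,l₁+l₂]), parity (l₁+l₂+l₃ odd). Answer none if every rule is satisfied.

azimuthal sum: 0 + 3 − 1 = 2  ✗
1 ≤ 3 ≤ 5 (triangle on l)
L = 2 + 3 + 3 = 8 (even)

m_sum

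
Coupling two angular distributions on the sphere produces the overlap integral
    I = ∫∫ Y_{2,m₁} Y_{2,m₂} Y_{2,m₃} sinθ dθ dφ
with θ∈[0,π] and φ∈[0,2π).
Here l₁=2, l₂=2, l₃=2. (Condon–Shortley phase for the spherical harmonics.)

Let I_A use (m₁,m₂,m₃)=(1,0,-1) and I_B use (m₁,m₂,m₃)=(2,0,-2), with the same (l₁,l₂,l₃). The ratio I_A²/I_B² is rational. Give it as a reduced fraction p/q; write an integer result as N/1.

l's match ⇒ only the (l;m) 3-j factors differ between A and B.
A: triangle coeff Δ(2,2,2) = 1/630; Σ_t [0,1]: t=0:+1/4 t=1:−1/2 = -1/4; (3j)²=1/70 [(2 2 2; 1 0 -1)], sign=+1
B: triangle coeff Δ(2,2,2) = 1/630; Σ_t [0,0]: t=0:+1/8 = 1/8; (3j)²=2/35 [(2 2 2; 2 0 -2)], sign=+1
I_A²/I_B² = (1/70)/(2/35) = 1/4

1/4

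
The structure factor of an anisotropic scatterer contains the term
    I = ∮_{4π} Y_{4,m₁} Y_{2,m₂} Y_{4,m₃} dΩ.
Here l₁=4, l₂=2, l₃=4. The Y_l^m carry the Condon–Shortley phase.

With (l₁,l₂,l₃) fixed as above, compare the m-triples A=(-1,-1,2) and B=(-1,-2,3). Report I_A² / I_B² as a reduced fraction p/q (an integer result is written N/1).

Shared (l₁,l₂,l₃)=(4,2,4): N and (l;000)² cancel in I_A²/I_B².
A: Δ = 2!·6!·2!/11! = 1/13860; Racah Σ t=0..1: t=0:+1/240 t=1:−1/96 = -1/160; ⇒ 3j(4 2 4; -1 -1 2)² = 27/1540, sgn -1
B: Δ = 2!·6!·2!/11! = 1/13860; Racah Σ t=0..0: t=0:+1/480 = 1/480; ⇒ 3j(4 2 4; -1 -2 3)² = 3/110, sgn -1
I_A²/I_B² = (27/1540)/(3/110) = 9/14

9/14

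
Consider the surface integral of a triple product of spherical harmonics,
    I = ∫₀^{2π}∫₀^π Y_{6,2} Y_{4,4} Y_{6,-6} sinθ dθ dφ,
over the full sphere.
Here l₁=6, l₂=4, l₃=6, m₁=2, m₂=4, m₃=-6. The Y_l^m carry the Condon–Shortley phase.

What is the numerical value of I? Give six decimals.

Rules hold: Σm=0, L=16 even, 2≤6≤10.
N = 13·9·13 = 1521
Δ = 4!·8!·4!/17! = 1/15315300
Racah Σ t=0..4: t=0:+1/829440 t=1:−1/25920 t=2:+1/9216 t=3:−1/25920 t=4:+1/829440 = 7/207360
⇒ 3j(6 4 6; 0 0 0)² = 28/2431, sgn +1
Racah Σ t=4..4: t=4:+1/23224320 = 1/23224320
⇒ 3j(6 4 6; 2 4 -6)² = 1/442, sgn +1
4πI² = N·(3j₀)²·(3jₘ)² = 126/3179
I = +1·√(0.0396351/4π) = 0.05616103

0.056161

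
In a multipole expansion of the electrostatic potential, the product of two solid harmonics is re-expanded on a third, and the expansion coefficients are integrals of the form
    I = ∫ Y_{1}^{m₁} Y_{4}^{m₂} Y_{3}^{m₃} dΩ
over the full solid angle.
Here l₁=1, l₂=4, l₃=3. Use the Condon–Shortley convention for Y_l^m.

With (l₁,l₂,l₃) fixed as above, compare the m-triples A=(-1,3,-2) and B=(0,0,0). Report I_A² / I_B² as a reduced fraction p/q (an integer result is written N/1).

Shared (l₁,l₂,l₃)=(1,4,3): N and (l;000)² cancel in I_A²/I_B².
A: Δ = 2!·0!·6!/9! = 1/252; Racah Σ t=2..2: t=2:+1/240 = 1/240; ⇒ 3j(1 4 3; -1 3 -2)² = 1/12, sgn -1
B: Δ = 2!·0!·6!/9! = 1/252; Racah Σ t=1..1: t=1:−1/36 = -1/36; ⇒ 3j(1 4 3; 0 0 0)² = 4/63, sgn +1
I_A²/I_B² = (1/12)/(4/63) = 21/16

21/16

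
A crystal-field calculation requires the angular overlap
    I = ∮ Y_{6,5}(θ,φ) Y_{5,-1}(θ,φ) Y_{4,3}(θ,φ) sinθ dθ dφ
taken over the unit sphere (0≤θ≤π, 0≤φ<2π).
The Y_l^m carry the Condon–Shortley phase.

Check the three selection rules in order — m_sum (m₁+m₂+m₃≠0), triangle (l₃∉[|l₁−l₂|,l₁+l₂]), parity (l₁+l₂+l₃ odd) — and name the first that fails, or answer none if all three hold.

m_sum

m₁+m₂+m₃ = 5 − 1 + 3 = 7  ✗
triangle: |6−5|=1 ≤ l₃=4 ≤ 6+5=11
parity: l₁+l₂+l₃ = 15 is odd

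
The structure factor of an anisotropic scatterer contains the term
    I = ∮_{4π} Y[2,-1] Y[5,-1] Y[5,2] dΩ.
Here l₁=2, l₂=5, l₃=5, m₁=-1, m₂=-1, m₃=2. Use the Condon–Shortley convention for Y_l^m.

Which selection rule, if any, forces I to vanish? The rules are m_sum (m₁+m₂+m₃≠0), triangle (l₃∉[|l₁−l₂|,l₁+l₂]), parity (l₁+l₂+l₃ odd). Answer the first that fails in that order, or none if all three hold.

Σmᵢ = 0  ✓
l₃∈[|l₁−l₂|,l₁+l₂]=[3,7], have l₃=5  ✓
Σlᵢ = 12 ⇒ even  ✓

none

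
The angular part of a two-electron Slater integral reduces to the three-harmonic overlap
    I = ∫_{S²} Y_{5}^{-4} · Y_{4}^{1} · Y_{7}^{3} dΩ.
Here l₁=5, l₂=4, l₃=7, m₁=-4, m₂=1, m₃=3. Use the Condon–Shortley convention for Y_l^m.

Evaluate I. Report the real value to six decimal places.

0.167813

Checks pass: Σm=0; 16 even; l₃=7∈[1,9].
(2·5+1)(2·4+1)(2·7+1) = 1485
Δ: 2! 8! 6! / 17! → 1/6126120
sum: t=0:+1/69120 t=1:−1/20736 t=2:+1/69120 = -1/51840
3j²(5 4 7; 0 0 0) = Δ·Π!·Σ² = 280/21879  (sign +1)
sum: t=1:−1/1935360 t=2:+1/362880 = 13/5806080
3j²(5 4 7; -4 1 3) = Δ·Π!·Σ² = 195/10472  (sign +1)
combine: 4πI² = 1485·280/21879·195/10472 = 1125/3179
take √, sign +1: I = 0.16781318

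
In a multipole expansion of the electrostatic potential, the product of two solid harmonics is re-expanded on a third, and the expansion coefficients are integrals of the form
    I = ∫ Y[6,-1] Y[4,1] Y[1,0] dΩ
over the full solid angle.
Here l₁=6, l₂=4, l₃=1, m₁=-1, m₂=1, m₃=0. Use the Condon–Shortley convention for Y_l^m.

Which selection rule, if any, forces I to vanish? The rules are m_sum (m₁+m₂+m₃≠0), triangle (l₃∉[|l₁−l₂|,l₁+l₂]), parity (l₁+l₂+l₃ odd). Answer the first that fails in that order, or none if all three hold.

Σmᵢ = 0  ✓
l₃∈[|l₁−l₂|,l₁+l₂]=[2,10], have l₃=1  ✗
Σlᵢ = 11 ⇒ odd

triangle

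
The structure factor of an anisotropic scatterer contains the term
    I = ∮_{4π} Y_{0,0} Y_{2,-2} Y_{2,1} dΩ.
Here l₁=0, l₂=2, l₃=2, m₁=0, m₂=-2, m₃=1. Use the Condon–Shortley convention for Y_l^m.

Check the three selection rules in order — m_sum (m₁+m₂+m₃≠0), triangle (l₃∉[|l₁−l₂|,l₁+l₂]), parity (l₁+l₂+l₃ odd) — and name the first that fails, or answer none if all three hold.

m₁+m₂+m₃ = 0 − 2 + 1 = -1  ✗
triangle: |0−2|=2 ≤ l₃=2 ≤ 0+2=2
parity: l₁+l₂+l₃ = 4 is even

m_sum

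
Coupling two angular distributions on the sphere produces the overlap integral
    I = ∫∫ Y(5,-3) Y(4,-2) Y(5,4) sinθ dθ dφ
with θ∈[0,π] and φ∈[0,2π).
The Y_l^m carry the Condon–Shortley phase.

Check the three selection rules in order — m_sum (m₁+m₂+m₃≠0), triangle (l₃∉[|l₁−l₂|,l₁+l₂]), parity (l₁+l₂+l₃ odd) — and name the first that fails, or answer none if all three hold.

m_sum

azimuthal sum: -3 − 2 + 4 = -1  ✗
1 ≤ 5 ≤ 9 (triangle on l)
L = 5 + 4 + 5 = 14 (even)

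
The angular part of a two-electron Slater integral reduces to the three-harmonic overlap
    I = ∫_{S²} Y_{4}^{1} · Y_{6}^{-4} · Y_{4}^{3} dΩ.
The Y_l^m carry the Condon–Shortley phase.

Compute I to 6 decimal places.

-0.030176

Checks pass: Σm=0; 14 even; l₃=4∈[2,10].
(2·4+1)(2·6+1)(2·4+1) = 1053
Δ: 6! 2! 6! / 15! → 1/1261260
sum: t=2:+1/4608 t=3:−1/1296 t=4:+1/4608 = -7/20736
3j²(4 6 4; 0 0 0) = Δ·Π!·Σ² = 20/1287  (sign -1)
sum: t=1:−1/28800 t=2:+1/34560 = -1/172800
3j²(4 6 4; 1 -4 3) = Δ·Π!·Σ² = 1/1430  (sign +1)
combine: 4πI² = 1053·20/1287·1/1430 = 18/1573
take √, sign -1: I = -0.03017637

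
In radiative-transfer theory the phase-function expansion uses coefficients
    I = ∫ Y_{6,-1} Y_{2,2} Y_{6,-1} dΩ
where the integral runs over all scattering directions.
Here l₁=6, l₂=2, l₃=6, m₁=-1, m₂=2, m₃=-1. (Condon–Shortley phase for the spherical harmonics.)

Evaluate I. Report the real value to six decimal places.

0.196649

m-sum 0 ✓  L=14 even ✓  4≤6≤8 ✓
Π(2lᵢ+1) = 13×5×13 = 845
triangle coeff Δ(6,2,6) = 1/90090
Σ_t [0,2]: t=0:+1/69120 t=1:−1/14400 t=2:+1/69120 = -7/172800
(3j)²=14/715 [(6 2 6; 0 0 0)], sign=-1
Σ_t [2,2]: t=2:+1/57600 = 1/57600
(3j)²=21/715 [(6 2 6; -1 2 -1)], sign=-1
⇒ 4πI² = 294/605
I = (+1)√(294/605/(4π)) = 0.19664868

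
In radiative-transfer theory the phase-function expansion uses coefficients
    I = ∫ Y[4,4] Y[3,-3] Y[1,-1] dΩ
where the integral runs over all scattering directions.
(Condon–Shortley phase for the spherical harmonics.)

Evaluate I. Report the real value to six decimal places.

Checks pass: Σm=0; 8 even; l₃=1∈[1,7].
(2·4+1)(2·3+1)(2·1+1) = 189
Δ: 6! 2! 0! / 9! → 1/252
sum: t=3:−1/36 = -1/36
3j²(4 3 1; 0 0 0) = Δ·Π!·Σ² = 4/63  (sign +1)
sum: t=0:+1/1440 = 1/1440
3j²(4 3 1; 4 -3 -1) = Δ·Π!·Σ² = 1/9  (sign +1)
combine: 4πI² = 189·4/63·1/9 = 4/3
take √, sign +1: I = 0.32573501

0.325735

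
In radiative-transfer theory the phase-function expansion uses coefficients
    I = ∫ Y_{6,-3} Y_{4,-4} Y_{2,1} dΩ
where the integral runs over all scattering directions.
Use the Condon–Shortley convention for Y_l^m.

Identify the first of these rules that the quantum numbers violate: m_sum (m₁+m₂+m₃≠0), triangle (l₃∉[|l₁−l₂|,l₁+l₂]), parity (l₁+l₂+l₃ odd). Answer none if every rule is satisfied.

azimuthal sum: -3 − 4 + 1 = -6  ✗
2 ≤ 2 ≤ 10 (triangle on l)
L = 6 + 4 + 2 = 12 (even)

m_sum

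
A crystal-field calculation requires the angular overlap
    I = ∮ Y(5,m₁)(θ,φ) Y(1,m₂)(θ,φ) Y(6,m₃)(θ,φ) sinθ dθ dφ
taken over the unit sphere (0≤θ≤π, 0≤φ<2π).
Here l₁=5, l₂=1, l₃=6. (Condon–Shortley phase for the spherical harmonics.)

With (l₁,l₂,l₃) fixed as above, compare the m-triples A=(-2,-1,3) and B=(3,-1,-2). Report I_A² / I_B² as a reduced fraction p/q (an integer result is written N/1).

Same 5,1,6: normalisation and zero-m 3j drop out of the ratio.
A: Δ: 0! 10! 2! / 13! → 1/858; sum: t=0:+1/60480 = 1/60480; 3j²(5 1 6; -2 -1 3) = Δ·Π!·Σ² = 6/143  (sign -1)
B: Δ: 0! 10! 2! / 13! → 1/858; sum: t=0:+1/161280 = 1/161280; 3j²(5 1 6; 3 -1 -2) = Δ·Π!·Σ² = 1/143  (sign +1)
I_A²/I_B² = (6/143)/(1/143) = 6/1

6/1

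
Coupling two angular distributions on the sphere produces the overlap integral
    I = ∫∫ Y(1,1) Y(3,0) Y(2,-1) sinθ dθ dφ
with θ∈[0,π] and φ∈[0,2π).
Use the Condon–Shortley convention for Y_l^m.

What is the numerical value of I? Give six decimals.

0.143048

Rules hold: Σm=0, L=6 even, 2≤2≤4.
N = 3·7·5 = 105
Δ = 2!·0!·4!/7! = 1/105
Racah Σ t=1..1: t=1:−1/4 = -1/4
⇒ 3j(1 3 2; 0 0 0)² = 3/35, sgn -1
Racah Σ t=0..0: t=0:+1/12 = 1/12
⇒ 3j(1 3 2; 1 0 -1)² = 1/35, sgn -1
4πI² = N·(3j₀)²·(3jₘ)² = 9/35
I = +1·√(0.257143/4π) = 0.14304817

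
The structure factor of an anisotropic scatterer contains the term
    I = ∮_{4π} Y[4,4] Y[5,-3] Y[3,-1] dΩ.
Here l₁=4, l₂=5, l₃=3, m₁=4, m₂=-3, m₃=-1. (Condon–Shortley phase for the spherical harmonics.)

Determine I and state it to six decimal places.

0.169606

m-sum 0 ✓  L=12 even ✓  1≤3≤9 ✓
Π(2lᵢ+1) = 9×11×7 = 693
triangle coeff Δ(4,5,3) = 1/180180
Σ_t [2,4]: t=2:+1/576 t=3:−1/144 t=4:+1/576 = -1/288
(3j)²=20/1001 [(4 5 3; 0 0 0)], sign=+1
Σ_t [0,0]: t=0:+1/5760 = 1/5760
(3j)²=56/2145 [(4 5 3; 4 -3 -1)], sign=+1
⇒ 4πI² = 672/1859
I = (+1)√(672/1859/(4π)) = 0.16960553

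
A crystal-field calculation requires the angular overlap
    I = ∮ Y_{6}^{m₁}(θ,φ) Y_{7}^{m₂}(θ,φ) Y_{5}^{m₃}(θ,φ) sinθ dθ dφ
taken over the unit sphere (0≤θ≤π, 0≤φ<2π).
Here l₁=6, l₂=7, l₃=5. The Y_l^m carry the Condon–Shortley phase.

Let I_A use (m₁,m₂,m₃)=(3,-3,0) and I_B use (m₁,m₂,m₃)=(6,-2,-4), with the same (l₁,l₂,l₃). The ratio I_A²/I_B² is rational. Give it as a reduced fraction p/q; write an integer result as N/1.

Same 6,7,5: normalisation and zero-m 3j drop out of the ratio.
A: Δ: 8! 4! 6! / 19! → 1/174594420; sum: t=0:+1/11612160 t=1:−1/725760 t=2:+1/414720 t=3:−1/2073600 = 37/58060800; 3j²(6 7 5; 3 -3 0) = Δ·Π!·Σ² = 4107/646646  (sign -1)
B: Δ: 8! 4! 6! / 19! → 1/174594420; sum: t=0:+1/116121600 = 1/116121600; 3j²(6 7 5; 6 -2 -4) = Δ·Π!·Σ² = 27/8398  (sign -1)
I_A²/I_B² = (4107/646646)/(27/8398) = 1369/693

1369/693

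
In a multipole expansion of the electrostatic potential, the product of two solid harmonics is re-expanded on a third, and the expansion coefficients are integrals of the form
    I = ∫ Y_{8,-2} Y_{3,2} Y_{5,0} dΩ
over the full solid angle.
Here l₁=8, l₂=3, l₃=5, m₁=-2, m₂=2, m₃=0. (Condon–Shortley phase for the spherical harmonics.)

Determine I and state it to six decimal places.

m-sum 0 ✓  L=16 even ✓  5≤5≤11 ✓
Π(2lᵢ+1) = 17×7×11 = 1309
triangle coeff Δ(8,3,5) = 1/136136
Σ_t [3,3]: t=3:−1/518400 = -1/518400
(3j)²=56/2431 [(8 3 5; 0 0 0)], sign=+1
Σ_t [5,5]: t=5:−1/1728000 = -1/1728000
(3j)²=27/2431 [(8 3 5; -2 2 0)], sign=+1
⇒ 4πI² = 10584/31603
I = (+1)√(10584/31603/(4π)) = 0.16325099

0.163251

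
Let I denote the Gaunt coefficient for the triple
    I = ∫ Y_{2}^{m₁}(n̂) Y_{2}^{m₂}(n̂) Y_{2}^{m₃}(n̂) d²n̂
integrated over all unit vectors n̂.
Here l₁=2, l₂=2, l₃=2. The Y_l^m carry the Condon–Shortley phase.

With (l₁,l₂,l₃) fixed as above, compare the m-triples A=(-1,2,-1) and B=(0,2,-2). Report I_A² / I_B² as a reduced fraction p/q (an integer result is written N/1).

l's match ⇒ only the (l;m) 3-j factors differ between A and B.
A: triangle coeff Δ(2,2,2) = 1/630; Σ_t [2,2]: t=2:+1/4 = 1/4; (3j)²=3/35 [(2 2 2; -1 2 -1)], sign=-1
B: triangle coeff Δ(2,2,2) = 1/630; Σ_t [2,2]: t=2:+1/8 = 1/8; (3j)²=2/35 [(2 2 2; 0 2 -2)], sign=+1
I_A²/I_B² = (3/35)/(2/35) = 3/2

3/2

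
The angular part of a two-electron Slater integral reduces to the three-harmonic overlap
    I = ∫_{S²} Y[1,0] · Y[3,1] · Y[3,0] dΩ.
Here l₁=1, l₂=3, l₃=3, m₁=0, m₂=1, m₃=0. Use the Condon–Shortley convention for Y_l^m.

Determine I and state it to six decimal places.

0.000000

Σmᵢ = 1 ≠ 0, so the φ-integral vanishes; I = 0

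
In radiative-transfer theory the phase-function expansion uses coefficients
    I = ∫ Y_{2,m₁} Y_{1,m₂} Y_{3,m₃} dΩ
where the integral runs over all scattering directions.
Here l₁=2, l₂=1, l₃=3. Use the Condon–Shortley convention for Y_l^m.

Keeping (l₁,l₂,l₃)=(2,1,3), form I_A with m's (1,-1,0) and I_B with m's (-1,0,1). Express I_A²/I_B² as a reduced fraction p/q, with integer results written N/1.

l's match ⇒ only the (l;m) 3-j factors differ between A and B.
A: triangle coeff Δ(2,1,3) = 1/105; Σ_t [0,0]: t=0:+1/12 = 1/12; (3j)²=1/35 [(2 1 3; 1 -1 0)], sign=-1
B: triangle coeff Δ(2,1,3) = 1/105; Σ_t [0,0]: t=0:+1/6 = 1/6; (3j)²=8/105 [(2 1 3; -1 0 1)], sign=+1
I_A²/I_B² = (1/35)/(8/105) = 3/8

3/8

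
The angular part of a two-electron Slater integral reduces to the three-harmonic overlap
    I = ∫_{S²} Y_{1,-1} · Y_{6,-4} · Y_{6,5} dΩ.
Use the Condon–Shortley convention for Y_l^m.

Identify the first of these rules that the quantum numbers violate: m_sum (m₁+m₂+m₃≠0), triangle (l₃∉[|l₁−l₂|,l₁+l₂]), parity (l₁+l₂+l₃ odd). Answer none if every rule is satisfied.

Σmᵢ = 0  ✓
l₃∈[|l₁−l₂|,l₁+l₂]=[5,7], have l₃=6  ✓
Σlᵢ = 13 ⇒ odd  ✗

parity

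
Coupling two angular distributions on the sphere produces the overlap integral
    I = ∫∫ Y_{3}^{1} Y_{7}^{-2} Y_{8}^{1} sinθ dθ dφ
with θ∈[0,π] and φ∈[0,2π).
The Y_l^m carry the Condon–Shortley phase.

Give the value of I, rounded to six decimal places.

m-sum 0 ✓  L=18 even ✓  4≤8≤10 ✓
Π(2lᵢ+1) = 7×15×17 = 1785
triangle coeff Δ(3,7,8) = 1/5290740
Σ_t [0,2]: t=0:+1/7257600 t=1:−1/2073600 t=2:+1/7257600 = -1/4838400
(3j)²=252/20995 [(3 7 8; 0 0 0)], sign=-1
Σ_t [0,2]: t=0:+1/4838400 t=1:−1/5806080 t=2:+1/104509440 = 23/522547200
(3j)²=529/377910 [(3 7 8; 1 -2 1)], sign=-1
⇒ 4πI² = 155526/5185765
I = (+1)√(155526/5185765/(4π)) = 0.04885288

0.048853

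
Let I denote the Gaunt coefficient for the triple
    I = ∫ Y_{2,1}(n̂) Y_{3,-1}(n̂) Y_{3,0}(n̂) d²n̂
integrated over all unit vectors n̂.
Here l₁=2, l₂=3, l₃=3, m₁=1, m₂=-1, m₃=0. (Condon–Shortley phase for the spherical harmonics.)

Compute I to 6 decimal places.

m-sum 0 ✓  L=8 even ✓  1≤3≤5 ✓
Π(2lᵢ+1) = 5×7×7 = 245
triangle coeff Δ(2,3,3) = 1/3780
Σ_t [0,2]: t=0:+1/24 t=1:−1/4 t=2:+1/24 = -1/6
(3j)²=4/105 [(2 3 3; 0 0 0)], sign=+1
Σ_t [0,1]: t=0:+1/8 t=1:−1/12 = 1/24
(3j)²=1/210 [(2 3 3; 1 -1 0)], sign=-1
⇒ 4πI² = 2/45
I = (-1)√(2/45/(4π)) = -0.05947080

-0.059471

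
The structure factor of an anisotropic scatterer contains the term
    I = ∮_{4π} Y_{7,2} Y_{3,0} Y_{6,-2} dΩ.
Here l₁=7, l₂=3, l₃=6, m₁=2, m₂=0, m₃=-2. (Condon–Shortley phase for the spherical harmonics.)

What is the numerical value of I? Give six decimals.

m-sum 0 ✓  L=16 even ✓  4≤6≤10 ✓
Π(2lᵢ+1) = 15×7×13 = 1365
triangle coeff Δ(7,3,6) = 1/2042040
Σ_t [1,3]: t=1:−1/207360 t=2:+1/57600 t=3:−1/207360 = 1/129600
(3j)²=168/12155 [(7 3 6; 0 0 0)], sign=+1
Σ_t [1,3]: t=1:−1/207360 t=2:+1/120960 t=3:−1/967680 = 1/414720
(3j)²=21/4862 [(7 3 6; 2 0 -2)], sign=+1
⇒ 4πI² = 37044/454597
I = (+1)√(37044/454597/(4π)) = 0.08052685

0.080527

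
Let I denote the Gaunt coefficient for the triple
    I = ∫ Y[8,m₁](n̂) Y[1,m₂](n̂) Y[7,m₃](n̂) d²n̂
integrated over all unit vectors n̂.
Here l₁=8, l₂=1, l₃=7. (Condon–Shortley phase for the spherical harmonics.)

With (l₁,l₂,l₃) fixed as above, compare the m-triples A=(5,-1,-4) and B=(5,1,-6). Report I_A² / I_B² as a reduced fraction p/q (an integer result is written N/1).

Same 8,1,7: normalisation and zero-m 3j drop out of the ratio.
A: Δ: 2! 14! 0! / 17! → 1/2040; sum: t=0:+1/479001600 = 1/479001600; 3j²(8 1 7; 5 -1 -4) = Δ·Π!·Σ² = 13/340  (sign -1)
B: Δ: 2! 14! 0! / 17! → 1/2040; sum: t=2:+1/12454041600 = 1/12454041600; 3j²(8 1 7; 5 1 -6) = Δ·Π!·Σ² = 1/680  (sign -1)
I_A²/I_B² = (13/340)/(1/680) = 26/1

26/1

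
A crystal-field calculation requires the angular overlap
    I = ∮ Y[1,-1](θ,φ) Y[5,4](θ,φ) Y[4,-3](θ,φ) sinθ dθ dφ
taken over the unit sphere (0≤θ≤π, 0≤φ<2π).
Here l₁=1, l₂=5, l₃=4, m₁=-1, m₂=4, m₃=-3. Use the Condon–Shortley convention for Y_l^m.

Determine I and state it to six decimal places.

Checks pass: Σm=0; 10 even; l₃=4∈[4,6].
(2·1+1)(2·5+1)(2·4+1) = 297
Δ: 2! 0! 8! / 11! → 1/495
sum: t=1:−1/576 = -1/576
3j²(1 5 4; 0 0 0) = Δ·Π!·Σ² = 5/99  (sign -1)
sum: t=2:+1/10080 = 1/10080
3j²(1 5 4; -1 4 -3) = Δ·Π!·Σ² = 4/55  (sign -1)
combine: 4πI² = 297·5/99·4/55 = 12/11
take √, sign +1: I = 0.29463840

0.294638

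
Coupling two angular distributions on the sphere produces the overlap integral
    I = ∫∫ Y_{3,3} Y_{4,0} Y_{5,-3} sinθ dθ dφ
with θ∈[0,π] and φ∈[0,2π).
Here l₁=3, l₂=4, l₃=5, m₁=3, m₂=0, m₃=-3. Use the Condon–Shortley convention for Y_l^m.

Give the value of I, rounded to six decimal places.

0.196280

m-sum 0 ✓  L=12 even ✓  1≤5≤7 ✓
Π(2lᵢ+1) = 7×9×11 = 693
triangle coeff Δ(3,4,5) = 1/180180
Σ_t [0,2]: t=0:+1/576 t=1:−1/144 t=2:+1/576 = -1/288
(3j)²=20/1001 [(3 4 5; 0 0 0)], sign=+1
Σ_t [0,0]: t=0:+1/2304 = 1/2304
(3j)²=5/143 [(3 4 5; 3 0 -3)], sign=+1
⇒ 4πI² = 900/1859
I = (+1)√(900/1859/(4π)) = 0.19628026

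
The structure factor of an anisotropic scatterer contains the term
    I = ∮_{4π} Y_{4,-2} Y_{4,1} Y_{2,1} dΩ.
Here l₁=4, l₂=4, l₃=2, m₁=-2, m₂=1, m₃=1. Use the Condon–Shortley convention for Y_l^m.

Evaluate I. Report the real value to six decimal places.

Checks pass: Σm=0; 10 even; l₃=2∈[0,8].
(2·4+1)(2·4+1)(2·2+1) = 405
Δ: 6! 2! 2! / 11! → 1/13860
sum: t=2:+1/192 t=3:−1/36 t=4:+1/192 = -5/288
3j²(4 4 2; 0 0 0) = Δ·Π!·Σ² = 20/693  (sign -1)
sum: t=4:+1/96 t=5:−1/240 = 1/160
3j²(4 4 2; -2 1 1) = Δ·Π!·Σ² = 27/1540  (sign -1)
combine: 4πI² = 405·20/693·27/1540 = 1215/5929
take √, sign +1: I = 0.12770047

0.127700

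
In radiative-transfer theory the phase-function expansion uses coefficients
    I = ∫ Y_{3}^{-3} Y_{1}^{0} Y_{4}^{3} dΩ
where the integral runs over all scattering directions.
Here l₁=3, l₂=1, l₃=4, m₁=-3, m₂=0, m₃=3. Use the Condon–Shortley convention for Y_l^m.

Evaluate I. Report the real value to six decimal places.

-0.162868

Checks pass: Σm=0; 8 even; l₃=4∈[2,4].
(2·3+1)(2·1+1)(2·4+1) = 189
Δ: 0! 6! 2! / 9! → 1/252
sum: t=0:+1/36 = 1/36
3j²(3 1 4; 0 0 0) = Δ·Π!·Σ² = 4/63  (sign +1)
sum: t=0:+1/720 = 1/720
3j²(3 1 4; -3 0 3) = Δ·Π!·Σ² = 1/36  (sign -1)
combine: 4πI² = 189·4/63·1/36 = 1/3
take √, sign -1: I = -0.16286750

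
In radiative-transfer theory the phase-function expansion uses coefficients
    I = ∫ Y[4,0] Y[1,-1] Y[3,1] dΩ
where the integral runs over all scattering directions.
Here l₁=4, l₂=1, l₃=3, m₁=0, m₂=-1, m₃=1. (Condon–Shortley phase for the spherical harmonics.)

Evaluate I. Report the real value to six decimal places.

0.150786

m-sum 0 ✓  L=8 even ✓  3≤3≤5 ✓
Π(2lᵢ+1) = 9×3×7 = 189
triangle coeff Δ(4,1,3) = 1/252
Σ_t [1,1]: t=1:−1/36 = -1/36
(3j)²=4/63 [(4 1 3; 0 0 0)], sign=+1
Σ_t [0,0]: t=0:+1/96 = 1/96
(3j)²=1/42 [(4 1 3; 0 -1 1)], sign=+1
⇒ 4πI² = 2/7
I = (+1)√(2/7/(4π)) = 0.15078601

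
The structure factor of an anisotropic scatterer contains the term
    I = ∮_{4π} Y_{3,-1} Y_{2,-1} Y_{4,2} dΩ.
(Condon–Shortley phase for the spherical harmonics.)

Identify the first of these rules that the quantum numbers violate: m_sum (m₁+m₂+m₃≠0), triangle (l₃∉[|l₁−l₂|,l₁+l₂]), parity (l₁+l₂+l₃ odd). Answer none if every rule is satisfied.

m₁+m₂+m₃ = -1 − 1 + 2 = 0  ✓
triangle: |3−2|=1 ≤ l₃=4 ≤ 3+2=5  ✓
parity: l₁+l₂+l₃ = 9 is odd  ✗

parity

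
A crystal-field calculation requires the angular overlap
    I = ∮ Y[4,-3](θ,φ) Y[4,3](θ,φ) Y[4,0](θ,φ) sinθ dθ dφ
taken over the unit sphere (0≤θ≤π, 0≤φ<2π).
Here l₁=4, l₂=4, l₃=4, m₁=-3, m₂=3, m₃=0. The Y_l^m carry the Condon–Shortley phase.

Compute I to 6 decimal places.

0.159788

Checks pass: Σm=0; 12 even; l₃=4∈[0,8].
(2·4+1)(2·4+1)(2·4+1) = 729
Δ: 4! 4! 4! / 13! → 1/450450
sum: t=0:+1/13824 t=1:−1/216 t=2:+1/64 t=3:−1/216 t=4:+1/13824 = 5/768
3j²(4 4 4; 0 0 0) = Δ·Π!·Σ² = 18/1001  (sign +1)
sum: t=3:−1/3456 t=4:+1/864 = 1/1152
3j²(4 4 4; -3 3 0) = Δ·Π!·Σ² = 7/286  (sign +1)
combine: 4πI² = 729·18/1001·7/286 = 6561/20449
take √, sign +1: I = 0.15978796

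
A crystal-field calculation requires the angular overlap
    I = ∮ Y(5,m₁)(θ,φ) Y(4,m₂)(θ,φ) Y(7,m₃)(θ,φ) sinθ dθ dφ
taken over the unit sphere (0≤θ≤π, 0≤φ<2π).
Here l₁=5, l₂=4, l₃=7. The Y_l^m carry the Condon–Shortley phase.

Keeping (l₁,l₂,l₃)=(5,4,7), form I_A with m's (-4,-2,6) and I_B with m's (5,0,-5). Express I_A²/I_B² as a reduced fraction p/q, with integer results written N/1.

26/225

l's match ⇒ only the (l;m) 3-j factors differ between A and B.
A: triangle coeff Δ(5,4,7) = 1/6126120; Σ_t [1,2]: t=1:−1/4838400 t=2:+1/7257600 = -1/14515200; (3j)²=3/1190 [(5 4 7; -4 -2 6)], sign=+1
B: triangle coeff Δ(5,4,7) = 1/6126120; Σ_t [0,0]: t=0:+1/3870720 = 1/3870720; (3j)²=135/6188 [(5 4 7; 5 0 -5)], sign=+1
I_A²/I_B² = (3/1190)/(135/6188) = 26/225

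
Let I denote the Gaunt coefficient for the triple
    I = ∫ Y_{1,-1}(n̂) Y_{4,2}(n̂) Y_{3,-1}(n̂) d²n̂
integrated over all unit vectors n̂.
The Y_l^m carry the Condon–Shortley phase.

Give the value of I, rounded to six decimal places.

Checks pass: Σm=0; 8 even; l₃=3∈[3,5].
(2·1+1)(2·4+1)(2·3+1) = 189
Δ: 2! 0! 6! / 9! → 1/252
sum: t=1:−1/36 = -1/36
3j²(1 4 3; 0 0 0) = Δ·Π!·Σ² = 4/63  (sign +1)
sum: t=2:+1/96 = 1/96
3j²(1 4 3; -1 2 -1) = Δ·Π!·Σ² = 5/84  (sign +1)
combine: 4πI² = 189·4/63·5/84 = 5/7
take √, sign +1: I = 0.23841361

0.238414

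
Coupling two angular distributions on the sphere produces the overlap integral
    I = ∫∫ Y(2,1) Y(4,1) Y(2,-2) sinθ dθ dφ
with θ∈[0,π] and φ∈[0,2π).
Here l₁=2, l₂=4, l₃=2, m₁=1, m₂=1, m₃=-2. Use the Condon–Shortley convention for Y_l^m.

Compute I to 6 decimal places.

m-sum 0 ✓  L=8 even ✓  2≤2≤6 ✓
Π(2lᵢ+1) = 5×9×5 = 225
triangle coeff Δ(2,4,2) = 1/630
Σ_t [2,2]: t=2:+1/16 = 1/16
(3j)²=2/35 [(2 4 2; 0 0 0)], sign=+1
Σ_t [1,1]: t=1:−1/144 = -1/144
(3j)²=1/126 [(2 4 2; 1 1 -2)], sign=-1
⇒ 4πI² = 5/49
I = (-1)√(5/49/(4π)) = -0.09011188

-0.090112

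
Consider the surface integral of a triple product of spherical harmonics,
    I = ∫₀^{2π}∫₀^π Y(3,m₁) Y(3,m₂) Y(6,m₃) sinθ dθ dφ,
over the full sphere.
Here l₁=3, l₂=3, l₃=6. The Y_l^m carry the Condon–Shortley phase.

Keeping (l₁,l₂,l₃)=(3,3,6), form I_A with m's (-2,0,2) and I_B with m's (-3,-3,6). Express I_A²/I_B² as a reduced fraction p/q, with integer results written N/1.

Same 3,3,6: normalisation and zero-m 3j drop out of the ratio.
A: Δ: 0! 6! 6! / 13! → 1/12012; sum: t=0:+1/4320 = 1/4320; 3j²(3 3 6; -2 0 2) = Δ·Π!·Σ² = 8/429  (sign +1)
B: Δ: 0! 6! 6! / 13! → 1/12012; sum: t=0:+1/518400 = 1/518400; 3j²(3 3 6; -3 -3 6) = Δ·Π!·Σ² = 1/13  (sign +1)
I_A²/I_B² = (8/429)/(1/13) = 8/33

8/33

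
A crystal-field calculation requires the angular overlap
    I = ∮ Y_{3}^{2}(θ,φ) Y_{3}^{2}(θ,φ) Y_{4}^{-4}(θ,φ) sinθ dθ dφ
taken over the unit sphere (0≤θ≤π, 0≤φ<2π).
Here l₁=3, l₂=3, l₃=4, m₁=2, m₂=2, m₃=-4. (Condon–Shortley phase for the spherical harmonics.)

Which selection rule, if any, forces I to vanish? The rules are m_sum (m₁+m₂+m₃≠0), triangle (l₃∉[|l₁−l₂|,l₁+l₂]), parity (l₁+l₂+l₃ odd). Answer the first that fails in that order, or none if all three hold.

Σmᵢ = 0  ✓
l₃∈[|l₁−l₂|,l₁+l₂]=[0,6], have l₃=4  ✓
Σlᵢ = 10 ⇒ even  ✓

none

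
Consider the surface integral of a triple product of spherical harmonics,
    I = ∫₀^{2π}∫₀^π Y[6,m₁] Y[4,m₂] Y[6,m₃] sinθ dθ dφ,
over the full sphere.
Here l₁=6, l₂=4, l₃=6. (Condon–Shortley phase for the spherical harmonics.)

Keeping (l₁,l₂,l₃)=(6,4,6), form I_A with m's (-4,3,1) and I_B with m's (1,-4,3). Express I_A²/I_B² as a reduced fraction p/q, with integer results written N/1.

Shared (l₁,l₂,l₃)=(6,4,6): N and (l;000)² cancel in I_A²/I_B².
A: Δ = 4!·8!·4!/17! = 1/15315300; Racah Σ t=3..4: t=3:−1/725760 t=4:+1/207360 = 1/290304; ⇒ 3j(6 4 6; -4 3 1)² = 125/7293, sgn -1
B: Δ = 4!·8!·4!/17! = 1/15315300; Racah Σ t=0..0: t=0:+1/414720 = 1/414720; ⇒ 3j(6 4 6; 1 -4 3)² = 49/2431, sgn -1
I_A²/I_B² = (125/7293)/(49/2431) = 125/147

125/147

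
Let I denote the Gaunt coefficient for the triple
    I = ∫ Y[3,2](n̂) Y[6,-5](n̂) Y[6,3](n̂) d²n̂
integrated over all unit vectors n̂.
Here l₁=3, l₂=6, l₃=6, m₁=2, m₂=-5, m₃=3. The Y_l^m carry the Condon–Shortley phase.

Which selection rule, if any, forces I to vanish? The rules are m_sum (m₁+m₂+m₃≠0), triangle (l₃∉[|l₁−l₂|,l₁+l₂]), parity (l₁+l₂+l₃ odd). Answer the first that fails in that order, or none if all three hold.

Σmᵢ = 0  ✓
l₃∈[|l₁−l₂|,l₁+l₂]=[3,9], have l₃=6  ✓
Σlᵢ = 15 ⇒ odd  ✗

parity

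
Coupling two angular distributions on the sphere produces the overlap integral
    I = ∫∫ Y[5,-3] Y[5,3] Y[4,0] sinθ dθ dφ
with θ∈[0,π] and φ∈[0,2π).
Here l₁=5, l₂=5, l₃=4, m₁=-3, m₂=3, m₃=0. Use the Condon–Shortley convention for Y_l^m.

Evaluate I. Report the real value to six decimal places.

0.130198

m-sum 0 ✓  L=14 even ✓  0≤4≤10 ✓
Π(2lᵢ+1) = 11×11×9 = 1089
triangle coeff Δ(5,5,4) = 1/3153150
Σ_t [1,5]: t=1:−1/69120 t=2:+1/1728 t=3:−1/576 t=4:+1/1728 t=5:−1/69120 = -7/11520
(3j)²=2/143 [(5 5 4; 0 0 0)], sign=-1
Σ_t [4,6]: t=4:+1/27648 t=5:−1/4320 t=6:+1/11520 = -1/9216
(3j)²=2/143 [(5 5 4; -3 3 0)], sign=-1
⇒ 4πI² = 36/169
I = (+1)√(36/169/(4π)) = 0.13019760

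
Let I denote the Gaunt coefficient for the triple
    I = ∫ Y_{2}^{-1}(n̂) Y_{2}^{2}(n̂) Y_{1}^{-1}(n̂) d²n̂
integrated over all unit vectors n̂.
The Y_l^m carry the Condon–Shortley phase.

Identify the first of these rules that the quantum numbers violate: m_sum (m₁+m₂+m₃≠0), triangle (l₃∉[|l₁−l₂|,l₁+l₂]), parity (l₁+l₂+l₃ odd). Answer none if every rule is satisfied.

m₁+m₂+m₃ = -1 + 2 − 1 = 0  ✓
triangle: |2−2|=0 ≤ l₃=1 ≤ 2+2=4  ✓
parity: l₁+l₂+l₃ = 5 is odd  ✗

parity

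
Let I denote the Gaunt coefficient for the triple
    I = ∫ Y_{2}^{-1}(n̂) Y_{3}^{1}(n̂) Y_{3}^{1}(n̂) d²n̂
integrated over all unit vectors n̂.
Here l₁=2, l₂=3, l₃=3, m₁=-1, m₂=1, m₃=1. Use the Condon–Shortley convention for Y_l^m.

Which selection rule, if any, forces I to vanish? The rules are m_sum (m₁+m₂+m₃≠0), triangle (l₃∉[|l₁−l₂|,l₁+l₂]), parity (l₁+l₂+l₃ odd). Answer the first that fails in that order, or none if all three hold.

m_sum

azimuthal sum: -1 + 1 + 1 = 1  ✗
1 ≤ 3 ≤ 5 (triangle on l)
L = 2 + 3 + 3 = 8 (even)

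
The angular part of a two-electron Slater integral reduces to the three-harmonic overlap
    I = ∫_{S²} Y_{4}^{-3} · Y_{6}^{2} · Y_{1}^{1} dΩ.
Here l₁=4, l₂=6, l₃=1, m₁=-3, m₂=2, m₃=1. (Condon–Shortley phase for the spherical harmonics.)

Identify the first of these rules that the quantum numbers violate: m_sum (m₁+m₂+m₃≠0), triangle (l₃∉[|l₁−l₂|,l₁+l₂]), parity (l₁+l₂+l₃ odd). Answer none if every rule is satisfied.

triangle

azimuthal sum: -3 + 2 + 1 = 0  ✓
2 ≤ 1 ≤ 10 (triangle on l)  ✗
L = 4 + 6 + 1 = 11 (odd)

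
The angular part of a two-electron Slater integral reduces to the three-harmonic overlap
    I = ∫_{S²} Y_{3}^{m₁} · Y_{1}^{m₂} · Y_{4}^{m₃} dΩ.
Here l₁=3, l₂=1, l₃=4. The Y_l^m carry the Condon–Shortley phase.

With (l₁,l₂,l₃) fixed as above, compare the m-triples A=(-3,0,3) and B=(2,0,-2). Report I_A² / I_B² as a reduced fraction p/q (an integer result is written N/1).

Same 3,1,4: normalisation and zero-m 3j drop out of the ratio.
A: Δ: 0! 6! 2! / 9! → 1/252; sum: t=0:+1/720 = 1/720; 3j²(3 1 4; -3 0 3) = Δ·Π!·Σ² = 1/36  (sign -1)
B: Δ: 0! 6! 2! / 9! → 1/252; sum: t=0:+1/120 = 1/120; 3j²(3 1 4; 2 0 -2) = Δ·Π!·Σ² = 1/21  (sign +1)
I_A²/I_B² = (1/36)/(1/21) = 7/12

7/12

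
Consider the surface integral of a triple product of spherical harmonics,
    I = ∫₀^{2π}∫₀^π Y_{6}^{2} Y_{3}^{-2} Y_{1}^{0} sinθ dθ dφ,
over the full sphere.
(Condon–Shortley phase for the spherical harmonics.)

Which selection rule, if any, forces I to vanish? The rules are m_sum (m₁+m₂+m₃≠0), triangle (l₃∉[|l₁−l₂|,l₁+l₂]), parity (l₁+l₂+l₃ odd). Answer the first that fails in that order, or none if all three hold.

m₁+m₂+m₃ = 2 − 2 + 0 = 0  ✓
triangle: |6−3|=3 ≤ l₃=1 ≤ 6+3=9  ✗
parity: l₁+l₂+l₃ = 10 is even

triangle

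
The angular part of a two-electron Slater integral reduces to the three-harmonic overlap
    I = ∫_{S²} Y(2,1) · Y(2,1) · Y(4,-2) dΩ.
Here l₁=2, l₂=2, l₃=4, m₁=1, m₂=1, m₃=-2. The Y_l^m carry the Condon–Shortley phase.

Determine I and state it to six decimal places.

0.254875

Rules hold: Σm=0, L=8 even, 0≤4≤4.
N = 5·5·9 = 225
Δ = 0!·4!·4!/9! = 1/630
Racah Σ t=0..0: t=0:+1/16 = 1/16
⇒ 3j(2 2 4; 0 0 0)² = 2/35, sgn +1
Racah Σ t=0..0: t=0:+1/36 = 1/36
⇒ 3j(2 2 4; 1 1 -2)² = 4/63, sgn +1
4πI² = N·(3j₀)²·(3jₘ)² = 40/49
I = +1·√(0.816327/4π) = 0.25487487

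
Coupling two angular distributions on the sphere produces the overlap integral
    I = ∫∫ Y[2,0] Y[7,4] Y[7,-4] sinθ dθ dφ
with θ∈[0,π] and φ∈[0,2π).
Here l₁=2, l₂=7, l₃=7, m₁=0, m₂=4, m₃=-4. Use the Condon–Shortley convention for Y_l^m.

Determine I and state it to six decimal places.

Checks pass: Σm=0; 16 even; l₃=7∈[5,9].
(2·2+1)(2·7+1)(2·7+1) = 1125
Δ: 2! 2! 12! / 17! → 1/185640
sum: t=0:+1/2419200 t=1:−1/518400 t=2:+1/2419200 = -1/907200
3j²(2 7 7; 0 0 0) = Δ·Π!·Σ² = 56/3315  (sign +1)
sum: t=0:+1/159667200 t=1:−1/7257600 t=2:+1/8709120 = -1/59875200
3j²(2 7 7; 0 4 -4) = Δ·Π!·Σ² = 8/23205  (sign +1)
combine: 4πI² = 1125·56/3315·8/23205 = 320/48841
take √, sign +1: I = 0.02283378

0.022834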